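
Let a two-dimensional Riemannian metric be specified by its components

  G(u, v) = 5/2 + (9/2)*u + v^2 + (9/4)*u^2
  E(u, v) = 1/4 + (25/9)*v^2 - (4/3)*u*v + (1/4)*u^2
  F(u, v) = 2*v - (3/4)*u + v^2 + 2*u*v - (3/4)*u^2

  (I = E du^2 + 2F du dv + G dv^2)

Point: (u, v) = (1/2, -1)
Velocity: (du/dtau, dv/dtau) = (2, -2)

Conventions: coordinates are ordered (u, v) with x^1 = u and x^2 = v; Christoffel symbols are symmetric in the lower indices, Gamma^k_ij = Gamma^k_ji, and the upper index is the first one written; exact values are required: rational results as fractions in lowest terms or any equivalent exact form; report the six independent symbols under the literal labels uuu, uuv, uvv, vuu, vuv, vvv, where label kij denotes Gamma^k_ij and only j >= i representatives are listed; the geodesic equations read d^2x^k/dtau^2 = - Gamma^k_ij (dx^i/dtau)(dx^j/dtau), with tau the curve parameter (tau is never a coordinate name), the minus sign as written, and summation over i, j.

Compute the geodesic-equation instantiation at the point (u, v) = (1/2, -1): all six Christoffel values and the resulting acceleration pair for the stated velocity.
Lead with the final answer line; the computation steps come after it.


Answer: Gamma_uuu = 419/1796, Gamma_uuv = -1151/1796, Gamma_uvv = -20223/19756, Gamma_vuu = 535/16164, Gamma_vuv = 493/1796, Gamma_vvv = -11339/19756; accelerations (d^2u/dtau^2, d^2v/dtau^2) = (-9708/4939, 193780/44451)

E = 541/144, F = -41/16, G = 101/16 at the point
E_u = 19/12, E_v = -56/9, F_u = -7/2, F_v = 1, G_u = 27/4, G_v = -2
EG - F^2 = 4939/288;  g^inv = (288/4939) * [[101/16, 41/16], [41/16, 541/144]]
first-kind symbols [ij,l] = (1/2)(d_i g_jl + d_j g_il - d_l g_ij): [uu,u] = E_u/2 = 19/24, [uu,v] = F_u - E_v/2 = -7/18, [uv,u] = E_v/2 = -28/9, [uv,v] = G_u/2 = 27/8, [vv,u] = F_v - G_u/2 = -19/8, [vv,v] = G_v/2 = -1
Gamma^u_ij = (G*[ij,u] - F*[ij,v])/(EG - F^2), Gamma^v_ij = (E*[ij,v] - F*[ij,u])/(EG - F^2)
Gamma_uuu = 419/1796, Gamma_uuv = -1151/1796, Gamma_uvv = -20223/19756, Gamma_vuu = 535/16164, Gamma_vuv = 493/1796, Gamma_vvv = -11339/19756
d^2u/dtau^2 = -(Gamma_uuu*(2)^2 + 2*Gamma_uuv*(2)*(-2) + Gamma_uvv*(-2)^2) = -9708/4939
d^2v/dtau^2 = -(Gamma_vuu*(2)^2 + 2*Gamma_vuv*(2)*(-2) + Gamma_vvv*(-2)^2) = 193780/44451


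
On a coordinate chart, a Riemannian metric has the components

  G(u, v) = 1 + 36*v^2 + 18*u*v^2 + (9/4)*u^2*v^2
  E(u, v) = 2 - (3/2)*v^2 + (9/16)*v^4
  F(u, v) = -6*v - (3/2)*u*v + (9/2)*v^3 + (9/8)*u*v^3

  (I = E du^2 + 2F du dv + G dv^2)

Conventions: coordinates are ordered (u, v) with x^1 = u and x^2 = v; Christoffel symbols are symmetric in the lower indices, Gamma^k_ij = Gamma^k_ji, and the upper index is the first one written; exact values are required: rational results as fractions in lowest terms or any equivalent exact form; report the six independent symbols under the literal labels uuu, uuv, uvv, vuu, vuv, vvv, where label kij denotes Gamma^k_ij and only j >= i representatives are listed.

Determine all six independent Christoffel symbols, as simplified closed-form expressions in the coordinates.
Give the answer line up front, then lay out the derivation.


Answer: Gamma_uuu = 0, Gamma_uuv = (18*v^3 - 24*v)/(36*u^2*v^2 + 288*u*v^2 + 9*v^4 + 552*v^2 + 32), Gamma_uvv = (18*u*v^2 - 24*u + 72*v^2 - 96)/(36*u^2*v^2 + 288*u*v^2 + 9*v^4 + 552*v^2 + 32), Gamma_vuu = 0, Gamma_vuv = (36*u*v^2 + 144*v^2)/(36*u^2*v^2 + 288*u*v^2 + 9*v^4 + 552*v^2 + 32), Gamma_vvv = (36*u^2*v + 288*u*v + 576*v)/(36*u^2*v^2 + 288*u*v^2 + 9*v^4 + 552*v^2 + 32)

E = 2 - (3/2)*v^2 + (9/16)*v^4; F = -6*v - (3/2)*u*v + (9/2)*v^3 + (9/8)*u*v^3; G = 1 + 36*v^2 + 18*u*v^2 + (9/4)*u^2*v^2
Gamma^k_ij = (1/2) g^{kl} (d_i g_jl + d_j g_il - d_l g_ij), with g^inv = (1/(EG-F^2)) [[G, -F], [-F, E]]
first partials: E_u = 0, E_v = -3*v + (9/4)*v^3, F_u = -(3/2)*v + (9/8)*v^3, F_v = -6 - (3/2)*u + (27/2)*v^2 + (27/8)*u*v^2, G_u = 18*v^2 + (9/2)*u*v^2, G_v = 72*v + 36*u*v + (9/2)*u^2*v
D = EG - F^2 = 2 + (69/2)*v^2 + 18*u*v^2 + (9/16)*v^4 + (9/4)*u^2*v^2
expanded: Gamma^u_uu = (G E_u - 2F F_u + F E_v)/(2D), Gamma^u_uv = (G E_v - F G_u)/(2D), Gamma^u_vv = (2G F_v - G G_u - F G_v)/(2D), Gamma^v_uu = (2E F_u - E E_v - F E_u)/(2D), Gamma^v_uv = (E G_u - F E_v)/(2D), Gamma^v_vv = (E G_v - 2F F_v + F G_u)/(2D); substitute and cancel common factors


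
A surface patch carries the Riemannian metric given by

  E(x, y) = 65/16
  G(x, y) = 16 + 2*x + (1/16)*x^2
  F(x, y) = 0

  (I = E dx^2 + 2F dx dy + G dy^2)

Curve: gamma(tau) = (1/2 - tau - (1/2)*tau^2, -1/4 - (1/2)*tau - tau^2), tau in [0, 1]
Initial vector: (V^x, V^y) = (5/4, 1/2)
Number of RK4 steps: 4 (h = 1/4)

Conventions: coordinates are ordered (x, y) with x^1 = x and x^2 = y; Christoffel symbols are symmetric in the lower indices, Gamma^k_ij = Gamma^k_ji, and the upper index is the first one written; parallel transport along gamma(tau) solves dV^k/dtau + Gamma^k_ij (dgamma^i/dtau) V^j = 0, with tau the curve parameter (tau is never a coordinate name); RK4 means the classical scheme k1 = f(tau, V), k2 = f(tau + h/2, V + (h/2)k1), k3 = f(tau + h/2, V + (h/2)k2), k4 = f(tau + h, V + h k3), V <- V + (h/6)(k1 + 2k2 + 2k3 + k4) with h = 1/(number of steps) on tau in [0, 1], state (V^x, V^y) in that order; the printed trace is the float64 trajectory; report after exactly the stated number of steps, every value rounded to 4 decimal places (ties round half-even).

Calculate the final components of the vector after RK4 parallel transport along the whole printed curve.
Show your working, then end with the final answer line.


gamma'(tau) = (-1 - tau, -1/2 - 2*tau); f(tau, V)^k = -Gamma^k_ij(gamma(tau)) gamma'^i(tau) V^j; h = 1/4; intermediate values shown to 6 dp
curve data and Christoffel symbols at the stage parameters:
  tau = 0.000000: gamma = (0.500000, -0.250000), gamma' = (-1.000000, -0.500000); Gamma_xxx = 0.000000, Gamma_xxy = 0.000000, Gamma_xyy = -0.253846, Gamma_yxx = 0.000000, Gamma_yxy = 0.060606, Gamma_yyy = 0.000000
  tau = 0.125000: gamma = (0.367188, -0.328125), gamma' = (-1.125000, -0.750000); Gamma_xxx = 0.000000, Gamma_xxy = 0.000000, Gamma_xyy = -0.251803, Gamma_yxx = 0.000000, Gamma_yxy = 0.061098, Gamma_yyy = 0.000000
  tau = 0.250000: gamma = (0.218750, -0.437500), gamma' = (-1.250000, -1.000000); Gamma_xxx = 0.000000, Gamma_xxy = 0.000000, Gamma_xyy = -0.249519, Gamma_yxx = 0.000000, Gamma_yxy = 0.061657, Gamma_yyy = 0.000000
  tau = 0.375000: gamma = (0.054688, -0.578125), gamma' = (-1.375000, -1.250000); Gamma_xxx = 0.000000, Gamma_xxy = 0.000000, Gamma_xyy = -0.246995, Gamma_yxx = 0.000000, Gamma_yxy = 0.062287, Gamma_yyy = 0.000000
  tau = 0.500000: gamma = (-0.125000, -0.750000), gamma' = (-1.500000, -1.500000); Gamma_xxx = 0.000000, Gamma_xxy = 0.000000, Gamma_xyy = -0.244231, Gamma_yxx = 0.000000, Gamma_yxy = 0.062992, Gamma_yyy = 0.000000
  tau = 0.625000: gamma = (-0.320312, -0.953125), gamma' = (-1.625000, -1.750000); Gamma_xxx = 0.000000, Gamma_xxy = 0.000000, Gamma_xyy = -0.241226, Gamma_yxx = 0.000000, Gamma_yxy = 0.063777, Gamma_yyy = 0.000000
  tau = 0.750000: gamma = (-0.531250, -1.187500), gamma' = (-1.750000, -2.000000); Gamma_xxx = 0.000000, Gamma_xxy = 0.000000, Gamma_xyy = -0.237981, Gamma_yxx = 0.000000, Gamma_yxy = 0.064646, Gamma_yyy = 0.000000
  tau = 0.875000: gamma = (-0.757812, -1.453125), gamma' = (-1.875000, -2.250000); Gamma_xxx = 0.000000, Gamma_xxy = 0.000000, Gamma_xyy = -0.234495, Gamma_yxx = 0.000000, Gamma_yxy = 0.065607, Gamma_yyy = 0.000000
  tau = 1.000000: gamma = (-1.000000, -1.750000), gamma' = (-2.000000, -2.500000); Gamma_xxx = 0.000000, Gamma_xxy = 0.000000, Gamma_xyy = -0.230769, Gamma_yxx = 0.000000, Gamma_yxy = 0.066667, Gamma_yyy = 0.000000
step 0: V^x = 1.2500, V^y = 0.5000
step 1: k1 = (-0.063462, 0.068182), k2 = (-0.096036, 0.091869), k3 = (-0.096595, 0.091886), k4 = (-0.130491, 0.115888); V <- V + (h/6)(k1 + 2k2 + 2k3 + k4): V^x = 1.2259, V^y = 0.5230
step 2: k1 = (-0.130494, 0.115890), k2 = (-0.165940, 0.140206), k3 = (-0.166879, 0.140121), k4 = (-0.204426, 0.164613); V <- V + (h/6)(k1 + 2k2 + 2k3 + k4): V^x = 1.1842, V^y = 0.5580
step 3: k1 = (-0.204432, 0.164618), k2 = (-0.244257, 0.189278), k3 = (-0.245558, 0.189042), k4 = (-0.288095, 0.213646); V <- V + (h/6)(k1 + 2k2 + 2k3 + k4): V^x = 1.1228, V^y = 0.6053
step 4: k1 = (-0.288108, 0.213655), k2 = (-0.333466, 0.238181), k3 = (-0.335083, 0.237721), k4 = (-0.383509, 0.261811); V <- V + (h/6)(k1 + 2k2 + 2k3 + k4): V^x = 1.0391, V^y = 0.6648

Answer: V^x = 1.0391, V^y = 0.6648


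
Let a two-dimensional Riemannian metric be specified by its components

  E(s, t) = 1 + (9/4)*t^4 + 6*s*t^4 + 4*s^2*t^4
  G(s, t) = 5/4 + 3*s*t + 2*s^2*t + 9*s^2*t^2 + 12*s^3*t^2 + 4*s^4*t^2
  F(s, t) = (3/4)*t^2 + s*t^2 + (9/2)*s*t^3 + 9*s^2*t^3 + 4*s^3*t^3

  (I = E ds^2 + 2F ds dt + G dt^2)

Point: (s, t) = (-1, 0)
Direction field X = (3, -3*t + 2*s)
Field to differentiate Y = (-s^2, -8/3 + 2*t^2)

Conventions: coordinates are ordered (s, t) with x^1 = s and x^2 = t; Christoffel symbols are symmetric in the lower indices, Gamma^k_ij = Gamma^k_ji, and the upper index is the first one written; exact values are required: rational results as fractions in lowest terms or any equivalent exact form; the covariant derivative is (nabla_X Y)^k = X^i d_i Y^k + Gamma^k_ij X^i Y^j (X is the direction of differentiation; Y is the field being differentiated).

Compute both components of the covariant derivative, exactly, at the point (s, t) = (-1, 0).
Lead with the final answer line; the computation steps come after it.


Answer: (nabla_X Y)^s = 6, (nabla_X Y)^t = -32/15

E = 1, F = 0, G = 5/4 at the point
E_s = 0, E_t = 0, F_s = 0, F_t = 0, G_s = 0, G_t = -1
EG - F^2 = 5/4;  g^inv = (4/5) * [[5/4, 0], [0, 1]]
first-kind symbols [ij,l] = (1/2)(d_i g_jl + d_j g_il - d_l g_ij): [ss,s] = E_s/2 = 0, [ss,t] = F_s - E_t/2 = 0, [st,s] = E_t/2 = 0, [st,t] = G_s/2 = 0, [tt,s] = F_t - G_s/2 = 0, [tt,t] = G_t/2 = -1/2
Gamma^s_ij = (G*[ij,s] - F*[ij,t])/(EG - F^2), Gamma^t_ij = (E*[ij,t] - F*[ij,s])/(EG - F^2)
Gamma_sss = 0, Gamma_sst = 0, Gamma_stt = 0, Gamma_tss = 0, Gamma_tst = 0, Gamma_ttt = -2/5
X = (3, -2), Y = (-1, -8/3) at the point


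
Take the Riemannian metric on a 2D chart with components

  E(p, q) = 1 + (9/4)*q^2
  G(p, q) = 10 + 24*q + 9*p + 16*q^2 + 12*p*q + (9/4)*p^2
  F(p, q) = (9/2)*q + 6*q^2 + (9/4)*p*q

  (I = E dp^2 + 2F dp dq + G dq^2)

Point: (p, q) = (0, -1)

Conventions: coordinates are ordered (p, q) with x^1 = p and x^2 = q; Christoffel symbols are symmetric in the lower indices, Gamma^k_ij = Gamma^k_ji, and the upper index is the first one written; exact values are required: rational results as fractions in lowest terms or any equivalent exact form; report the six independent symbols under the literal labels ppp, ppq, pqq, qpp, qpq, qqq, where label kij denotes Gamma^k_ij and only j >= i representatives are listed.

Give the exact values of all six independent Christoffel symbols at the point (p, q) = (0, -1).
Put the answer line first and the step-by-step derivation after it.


Answer: Gamma_ppp = 0, Gamma_ppq = -9/17, Gamma_pqq = -24/17, Gamma_qpp = 0, Gamma_qpq = -6/17, Gamma_qqq = -16/17

E = 13/4, F = 3/2, G = 2 at the point
E_p = 0, E_q = -9/2, F_p = -9/4, F_q = -15/2, G_p = -3, G_q = -8
EG - F^2 = 17/4;  g^inv = (4/17) * [[2, -3/2], [-3/2, 13/4]]
first-kind symbols [ij,l] = (1/2)(d_i g_jl + d_j g_il - d_l g_ij): [pp,p] = E_p/2 = 0, [pp,q] = F_p - E_q/2 = 0, [pq,p] = E_q/2 = -9/4, [pq,q] = G_p/2 = -3/2, [qq,p] = F_q - G_p/2 = -6, [qq,q] = G_q/2 = -4
Gamma^p_ij = (G*[ij,p] - F*[ij,q])/(EG - F^2), Gamma^q_ij = (E*[ij,q] - F*[ij,p])/(EG - F^2)


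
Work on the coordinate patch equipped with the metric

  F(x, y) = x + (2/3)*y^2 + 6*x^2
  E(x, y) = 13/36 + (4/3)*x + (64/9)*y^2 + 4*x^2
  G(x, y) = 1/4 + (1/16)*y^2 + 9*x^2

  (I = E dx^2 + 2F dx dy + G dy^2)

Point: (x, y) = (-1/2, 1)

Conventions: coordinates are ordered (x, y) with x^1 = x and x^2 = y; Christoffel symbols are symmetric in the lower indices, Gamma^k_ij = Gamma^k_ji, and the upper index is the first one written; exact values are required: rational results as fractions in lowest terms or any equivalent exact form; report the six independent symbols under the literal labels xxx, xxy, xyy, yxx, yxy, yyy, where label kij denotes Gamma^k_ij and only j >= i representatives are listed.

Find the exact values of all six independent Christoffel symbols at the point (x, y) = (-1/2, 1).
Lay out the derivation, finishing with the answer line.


E = 281/36, F = 5/3, G = 41/16 at the point
E_x = -8/3, E_y = 128/9, F_x = -5, F_y = 4/3, G_x = -9, G_y = 1/8
EG - F^2 = 3307/192;  g^inv = (192/3307) * [[41/16, -5/3], [-5/3, 281/36]]
first-kind symbols [ij,l] = (1/2)(d_i g_jl + d_j g_il - d_l g_ij): [xx,x] = E_x/2 = -4/3, [xx,y] = F_x - E_y/2 = -109/9, [xy,x] = E_y/2 = 64/9, [xy,y] = G_x/2 = -9/2, [yy,x] = F_y - G_x/2 = 35/6, [yy,y] = G_y/2 = 1/16
Gamma^x_ij = (G*[ij,x] - F*[ij,y])/(EG - F^2), Gamma^y_ij = (E*[ij,y] - F*[ij,x])/(EG - F^2)

Answer: Gamma_xxx = 28976/29763, Gamma_xxy = 14816/9921, Gamma_xyy = 2850/3307, Gamma_yxx = -478544/89289, Gamma_yxy = -81176/29763, Gamma_yyy = -1773/3307


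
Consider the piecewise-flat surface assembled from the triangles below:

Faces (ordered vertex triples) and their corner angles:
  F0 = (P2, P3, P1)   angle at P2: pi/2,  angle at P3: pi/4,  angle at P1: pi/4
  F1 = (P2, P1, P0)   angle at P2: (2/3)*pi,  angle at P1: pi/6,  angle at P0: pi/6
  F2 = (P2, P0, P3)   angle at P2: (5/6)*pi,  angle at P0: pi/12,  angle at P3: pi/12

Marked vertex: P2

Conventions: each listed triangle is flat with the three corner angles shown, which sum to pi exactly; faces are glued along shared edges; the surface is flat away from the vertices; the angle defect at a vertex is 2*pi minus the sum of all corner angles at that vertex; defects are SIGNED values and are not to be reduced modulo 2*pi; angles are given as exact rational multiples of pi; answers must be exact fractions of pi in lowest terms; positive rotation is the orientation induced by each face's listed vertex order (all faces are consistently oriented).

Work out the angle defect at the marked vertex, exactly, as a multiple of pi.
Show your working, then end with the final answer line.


Sum of corner angles at P2: 2*pi
defect = 2*pi - 2*pi

Answer: defect(P2) = 0


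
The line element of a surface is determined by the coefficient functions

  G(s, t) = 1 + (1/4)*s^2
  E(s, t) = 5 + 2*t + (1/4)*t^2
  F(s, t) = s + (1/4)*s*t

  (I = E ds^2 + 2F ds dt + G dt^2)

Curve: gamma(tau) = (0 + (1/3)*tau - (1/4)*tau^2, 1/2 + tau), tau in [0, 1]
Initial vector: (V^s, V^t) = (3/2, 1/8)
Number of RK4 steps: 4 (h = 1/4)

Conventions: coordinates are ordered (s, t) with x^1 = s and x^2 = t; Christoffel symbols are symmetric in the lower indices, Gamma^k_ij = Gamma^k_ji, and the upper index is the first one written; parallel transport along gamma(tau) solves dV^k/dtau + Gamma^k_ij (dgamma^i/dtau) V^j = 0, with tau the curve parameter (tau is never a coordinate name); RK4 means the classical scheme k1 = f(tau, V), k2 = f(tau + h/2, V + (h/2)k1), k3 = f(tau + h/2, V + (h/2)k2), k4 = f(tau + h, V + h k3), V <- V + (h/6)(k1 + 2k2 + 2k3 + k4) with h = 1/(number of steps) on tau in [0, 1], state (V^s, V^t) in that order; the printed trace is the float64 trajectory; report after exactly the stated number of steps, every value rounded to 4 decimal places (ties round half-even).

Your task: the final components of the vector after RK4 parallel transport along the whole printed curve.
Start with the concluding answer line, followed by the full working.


Answer: V^s = 1.2606, V^t = 0.1212

gamma'(tau) = (1/3 - (1/2)*tau, 1); f(tau, V)^k = -Gamma^k_ij(gamma(tau)) gamma'^i(tau) V^j; h = 1/4; intermediate values shown to 6 dp
curve data and Christoffel symbols at the stage parameters:
  tau = 0.000000: gamma = (0.000000, 0.500000), gamma' = (0.333333, 1.000000); Gamma_sss = 0.000000, Gamma_sst = 0.185567, Gamma_stt = 0.000000, Gamma_tss = 0.000000, Gamma_tst = 0.000000, Gamma_ttt = 0.000000
  tau = 0.125000: gamma = (0.037760, 0.625000), gamma' = (0.270833, 1.000000); Gamma_sss = 0.000000, Gamma_sst = 0.182144, Gamma_stt = 0.000000, Gamma_tss = 0.000000, Gamma_tst = 0.001487, Gamma_ttt = 0.000000
  tau = 0.250000: gamma = (0.067708, 0.750000), gamma' = (0.208333, 1.000000); Gamma_sss = 0.000000, Gamma_sst = 0.178793, Gamma_stt = 0.000000, Gamma_tss = 0.000000, Gamma_tst = 0.002549, Gamma_ttt = 0.000000
  tau = 0.375000: gamma = (0.089844, 0.875000), gamma' = (0.145833, 1.000000); Gamma_sss = 0.000000, Gamma_sst = 0.175526, Gamma_stt = 0.000000, Gamma_tss = 0.000000, Gamma_tst = 0.003235, Gamma_ttt = 0.000000
  tau = 0.500000: gamma = (0.104167, 1.000000), gamma' = (0.083333, 1.000000); Gamma_sss = 0.000000, Gamma_sst = 0.172349, Gamma_stt = 0.000000, Gamma_tss = 0.000000, Gamma_tst = 0.003591, Gamma_ttt = 0.000000
  tau = 0.625000: gamma = (0.110677, 1.125000), gamma' = (0.020833, 1.000000); Gamma_sss = 0.000000, Gamma_sst = 0.169266, Gamma_stt = 0.000000, Gamma_tss = 0.000000, Gamma_tst = 0.003655, Gamma_ttt = 0.000000
  tau = 0.750000: gamma = (0.109375, 1.250000), gamma' = (-0.041667, 1.000000); Gamma_sss = 0.000000, Gamma_sst = 0.166274, Gamma_stt = 0.000000, Gamma_tss = 0.000000, Gamma_tst = 0.003464, Gamma_ttt = 0.000000
  tau = 0.875000: gamma = (0.100260, 1.375000), gamma' = (-0.104167, 1.000000); Gamma_sss = 0.000000, Gamma_sst = 0.163370, Gamma_stt = 0.000000, Gamma_tss = 0.000000, Gamma_tst = 0.003047, Gamma_ttt = 0.000000
  tau = 1.000000: gamma = (0.083333, 1.500000), gamma' = (-0.166667, 1.000000); Gamma_sss = 0.000000, Gamma_sst = 0.160551, Gamma_stt = 0.000000, Gamma_tss = 0.000000, Gamma_tst = 0.002433, Gamma_ttt = 0.000000
step 0: V^s = 1.5000, V^t = 0.1250
step 1: k1 = (-0.286082, 0.000000), k2 = (-0.272868, -0.002228), k3 = (-0.273155, -0.002230), k4 = (-0.260615, -0.003715); V <- V + (h/6)(k1 + 2k2 + 2k3 + k4): V^s = 1.4317, V^t = 0.1245
step 2: k1 = (-0.260617, -0.003715), k2 = (-0.248760, -0.004585), k3 = (-0.249017, -0.004589), k4 = (-0.237798, -0.004954); V <- V + (h/6)(k1 + 2k2 + 2k3 + k4): V^s = 1.3695, V^t = 0.1233
step 3: k1 = (-0.237799, -0.004954), k2 = (-0.227205, -0.004907), k3 = (-0.227430, -0.004911), k4 = (-0.217407, -0.004529); V <- V + (h/6)(k1 + 2k2 + 2k3 + k4): V^s = 1.3126, V^t = 0.1221
step 4: k1 = (-0.217407, -0.004529), k2 = (-0.207934, -0.003879), k3 = (-0.208126, -0.003882), k4 = (-0.199147, -0.003017); V <- V + (h/6)(k1 + 2k2 + 2k3 + k4): V^s = 1.2606, V^t = 0.1212


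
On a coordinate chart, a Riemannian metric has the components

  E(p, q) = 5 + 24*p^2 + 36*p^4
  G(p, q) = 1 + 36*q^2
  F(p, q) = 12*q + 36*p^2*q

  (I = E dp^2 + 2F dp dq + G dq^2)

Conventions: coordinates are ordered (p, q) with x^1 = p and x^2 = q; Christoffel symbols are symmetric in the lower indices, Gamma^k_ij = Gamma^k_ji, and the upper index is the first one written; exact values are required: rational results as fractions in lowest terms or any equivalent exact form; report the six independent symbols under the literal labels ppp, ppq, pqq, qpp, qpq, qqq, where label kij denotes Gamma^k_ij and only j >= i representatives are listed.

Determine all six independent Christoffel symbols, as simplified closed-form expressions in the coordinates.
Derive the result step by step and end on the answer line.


E = 5 + 24*p^2 + 36*p^4; F = 12*q + 36*p^2*q; G = 1 + 36*q^2
Gamma^k_ij = (1/2) g^{kl} (d_i g_jl + d_j g_il - d_l g_ij), with g^inv = (1/(EG-F^2)) [[G, -F], [-F, E]]
first partials: E_p = 48*p + 144*p^3, E_q = 0, F_p = 72*p*q, F_q = 12 + 36*p^2, G_p = 0, G_q = 72*q
D = EG - F^2 = 5 + 36*q^2 + 24*p^2 + 36*p^4
expanded: Gamma^p_pp = (G E_p - 2F F_p + F E_q)/(2D), Gamma^p_pq = (G E_q - F G_p)/(2D), Gamma^p_qq = (2G F_q - G G_p - F G_q)/(2D), Gamma^q_pp = (2E F_p - E E_q - F E_p)/(2D), Gamma^q_pq = (E G_p - F E_q)/(2D), Gamma^q_qq = (E G_q - 2F F_q + F G_p)/(2D); substitute and cancel common factors

Answer: Gamma_ppp = (72*p^3 + 24*p)/(36*p^4 + 24*p^2 + 36*q^2 + 5), Gamma_ppq = 0, Gamma_pqq = (36*p^2 + 12)/(36*p^4 + 24*p^2 + 36*q^2 + 5), Gamma_qpp = 72*p*q/(36*p^4 + 24*p^2 + 36*q^2 + 5), Gamma_qpq = 0, Gamma_qqq = 36*q/(36*p^4 + 24*p^2 + 36*q^2 + 5)


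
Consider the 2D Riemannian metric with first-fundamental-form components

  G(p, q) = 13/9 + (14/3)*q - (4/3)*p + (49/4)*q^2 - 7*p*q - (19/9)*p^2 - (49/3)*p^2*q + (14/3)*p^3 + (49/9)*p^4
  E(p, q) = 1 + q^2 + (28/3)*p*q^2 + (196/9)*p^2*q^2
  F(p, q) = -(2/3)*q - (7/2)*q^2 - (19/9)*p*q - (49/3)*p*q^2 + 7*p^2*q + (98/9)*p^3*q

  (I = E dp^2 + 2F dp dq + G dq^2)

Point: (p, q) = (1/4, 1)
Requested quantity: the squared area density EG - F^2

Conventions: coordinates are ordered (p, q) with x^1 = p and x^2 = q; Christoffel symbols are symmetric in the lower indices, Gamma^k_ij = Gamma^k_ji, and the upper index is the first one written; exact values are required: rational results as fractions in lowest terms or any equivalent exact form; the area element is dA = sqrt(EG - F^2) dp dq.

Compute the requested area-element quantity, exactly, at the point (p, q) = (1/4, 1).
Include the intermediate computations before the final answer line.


E = 205/36, F = -2353/288, G = 35065/2304; EG - F^2 = 45881/2304

Answer: EG - F^2 = 45881/2304


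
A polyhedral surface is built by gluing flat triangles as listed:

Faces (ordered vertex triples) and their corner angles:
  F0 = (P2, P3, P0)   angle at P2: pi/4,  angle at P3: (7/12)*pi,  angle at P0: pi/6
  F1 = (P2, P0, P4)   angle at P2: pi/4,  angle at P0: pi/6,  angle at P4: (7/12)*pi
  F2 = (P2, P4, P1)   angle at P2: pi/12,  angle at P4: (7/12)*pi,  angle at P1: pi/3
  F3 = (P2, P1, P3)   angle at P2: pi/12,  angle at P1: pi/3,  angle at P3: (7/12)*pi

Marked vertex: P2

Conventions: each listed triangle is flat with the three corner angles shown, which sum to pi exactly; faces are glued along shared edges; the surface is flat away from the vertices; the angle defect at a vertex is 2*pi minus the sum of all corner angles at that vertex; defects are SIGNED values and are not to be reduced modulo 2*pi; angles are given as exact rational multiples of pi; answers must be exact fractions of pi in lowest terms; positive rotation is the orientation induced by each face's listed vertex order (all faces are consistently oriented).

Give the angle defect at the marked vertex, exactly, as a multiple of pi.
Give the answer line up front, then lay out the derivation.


Answer: defect(P2) = (4/3)*pi

Sum of corner angles at P2: (2/3)*pi
defect = 2*pi - (2/3)*pi


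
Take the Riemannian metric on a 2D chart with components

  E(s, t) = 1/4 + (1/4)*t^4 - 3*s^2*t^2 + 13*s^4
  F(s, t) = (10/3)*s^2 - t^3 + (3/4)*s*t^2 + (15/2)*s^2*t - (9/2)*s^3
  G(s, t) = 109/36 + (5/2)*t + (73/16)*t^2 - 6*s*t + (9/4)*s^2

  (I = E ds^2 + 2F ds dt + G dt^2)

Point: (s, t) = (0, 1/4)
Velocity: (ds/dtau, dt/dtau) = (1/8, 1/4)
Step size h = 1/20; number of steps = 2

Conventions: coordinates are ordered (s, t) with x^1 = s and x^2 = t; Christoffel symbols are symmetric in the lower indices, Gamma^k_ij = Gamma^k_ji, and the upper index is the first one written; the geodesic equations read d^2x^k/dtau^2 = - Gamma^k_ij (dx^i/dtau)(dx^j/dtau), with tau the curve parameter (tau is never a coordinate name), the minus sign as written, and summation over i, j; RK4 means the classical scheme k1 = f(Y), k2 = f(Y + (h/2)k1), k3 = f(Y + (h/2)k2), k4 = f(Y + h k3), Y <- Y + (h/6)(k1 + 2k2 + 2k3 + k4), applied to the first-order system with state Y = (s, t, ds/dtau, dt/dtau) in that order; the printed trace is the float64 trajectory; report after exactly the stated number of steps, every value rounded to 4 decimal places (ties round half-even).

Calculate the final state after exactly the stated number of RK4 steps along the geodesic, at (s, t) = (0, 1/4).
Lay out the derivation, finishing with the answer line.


f(Y) = (ds/dtau, dt/dtau, -Gamma^s_ij Y'^i Y'^j, -Gamma^t_ij Y'^i Y'^j) with the Gammas evaluated at the stage position; h = 0.050000; intermediate values shown to 6 dp
step 0: s = 0.0000, t = 0.2500, ds/dtau = 0.1250, dt/dtau = 0.2500
step 1:
  k1: at (s, t) = (0.000000, 0.250000), (ds/dtau, dt/dtau) = (0.125000, 0.250000); Gamma_sss = 0.000618, Gamma_sst = 0.019276, Gamma_stt = 2.279603, Gamma_tss = 0.009922, Gamma_tst = -0.190379, Gamma_ttt = 0.616121; k1 = (0.125000, 0.250000, -0.143690, -0.026764)
  k2: at (s, t) = (0.003125, 0.256250), (ds/dtau, dt/dtau) = (0.121408, 0.249331); Gamma_sss = -0.001220, Gamma_sst = 0.020761, Gamma_stt = 2.295191, Gamma_tss = 0.018554, Gamma_tst = -0.192110, Gamma_ttt = 0.617659; k2 = (0.121408, 0.249331, -0.143921, -0.027040)
  k3: at (s, t) = (0.003035, 0.256233), (ds/dtau, dt/dtau) = (0.121402, 0.249324); Gamma_sss = -0.001165, Gamma_sst = 0.020751, Gamma_stt = 2.295758, Gamma_tss = 0.018317, Gamma_tst = -0.192146, Gamma_ttt = 0.617704; k3 = (0.121402, 0.249324, -0.143949, -0.027036)
  k4: at (s, t) = (0.006070, 0.262466), (ds/dtau, dt/dtau) = (0.117803, 0.248648); Gamma_sss = -0.003104, Gamma_sst = 0.022312, Gamma_stt = 2.311592, Gamma_tss = 0.026692, Gamma_tst = -0.193881, Gamma_ttt = 0.619217; k4 = (0.117803, 0.248648, -0.144180, -0.027296)
  Y <- Y + (h/6)(k1 + 2k2 + 2k3 + k4): s = 0.0061, t = 0.2625, ds/dtau = 0.1178, dt/dtau = 0.2486
step 2:
  k1: at (s, t) = (0.006070, 0.262466), (ds/dtau, dt/dtau) = (0.117803, 0.248648); Gamma_sss = -0.003104, Gamma_sst = 0.022312, Gamma_stt = 2.311592, Gamma_tss = 0.026692, Gamma_tst = -0.193881, Gamma_ttt = 0.619217; k1 = (0.117803, 0.248648, -0.144180, -0.027296)
  k2: at (s, t) = (0.009015, 0.268683), (ds/dtau, dt/dtau) = (0.114199, 0.247966); Gamma_sss = -0.005134, Gamma_sst = 0.023950, Gamma_stt = 2.327648, Gamma_tss = 0.034812, Gamma_tst = -0.195621, Gamma_ttt = 0.620706; k2 = (0.114199, 0.247966, -0.144410, -0.027540)
  k3: at (s, t) = (0.008925, 0.268665), (ds/dtau, dt/dtau) = (0.114193, 0.247960); Gamma_sss = -0.005074, Gamma_sst = 0.023937, Gamma_stt = 2.328195, Gamma_tss = 0.034575, Gamma_tst = -0.195656, Gamma_ttt = 0.620753; k3 = (0.114193, 0.247960, -0.144436, -0.027537)
  k4: at (s, t) = (0.011780, 0.274864), (ds/dtau, dt/dtau) = (0.110581, 0.247271); Gamma_sss = -0.007183, Gamma_sst = 0.025647, Gamma_stt = 2.344428, Gamma_tss = 0.042441, Gamma_tst = -0.197398, Gamma_ttt = 0.622224; k4 = (0.110581, 0.247271, -0.144660, -0.027769)
  Y <- Y + (h/6)(k1 + 2k2 + 2k3 + k4): s = 0.0118, t = 0.2749, ds/dtau = 0.1106, dt/dtau = 0.2473

Answer: s = 0.0118, t = 0.2749, ds/dtau = 0.1106, dt/dtau = 0.2473


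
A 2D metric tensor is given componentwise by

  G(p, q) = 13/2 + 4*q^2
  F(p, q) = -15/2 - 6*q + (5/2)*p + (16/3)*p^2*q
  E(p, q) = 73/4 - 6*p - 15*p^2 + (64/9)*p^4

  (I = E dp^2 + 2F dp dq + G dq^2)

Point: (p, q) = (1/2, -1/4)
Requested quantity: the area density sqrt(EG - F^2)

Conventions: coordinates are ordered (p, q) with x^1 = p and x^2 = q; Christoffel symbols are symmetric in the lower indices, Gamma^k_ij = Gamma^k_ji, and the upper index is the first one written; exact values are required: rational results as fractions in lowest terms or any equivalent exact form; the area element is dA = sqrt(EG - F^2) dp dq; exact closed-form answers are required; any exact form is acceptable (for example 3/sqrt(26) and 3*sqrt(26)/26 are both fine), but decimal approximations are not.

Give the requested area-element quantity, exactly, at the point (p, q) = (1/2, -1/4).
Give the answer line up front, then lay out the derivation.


Answer: sqrt(EG - F^2) = 7*sqrt(161)/12

E = 215/18, F = -61/12, G = 27/4; EG - F^2 = 7889/144


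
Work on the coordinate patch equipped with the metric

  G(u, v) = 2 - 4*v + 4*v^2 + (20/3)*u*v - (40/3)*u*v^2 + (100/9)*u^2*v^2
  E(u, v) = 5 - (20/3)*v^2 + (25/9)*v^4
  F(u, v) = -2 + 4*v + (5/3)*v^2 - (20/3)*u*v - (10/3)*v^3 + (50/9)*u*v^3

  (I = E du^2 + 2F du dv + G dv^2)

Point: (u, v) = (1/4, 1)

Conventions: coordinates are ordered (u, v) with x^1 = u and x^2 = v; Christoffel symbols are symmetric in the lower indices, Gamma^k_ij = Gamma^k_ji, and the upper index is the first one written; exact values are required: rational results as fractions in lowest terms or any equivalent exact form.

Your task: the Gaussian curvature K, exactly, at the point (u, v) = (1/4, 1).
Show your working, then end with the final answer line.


E = 10/9, F = 1/18, G = 37/36, EG - F^2 = 41/36 at the point
E_u = 0, E_v = -20/9, F_u = -10/9, F_v = -1/6, G_u = -10/9, G_v = 7/18
E_vv = 20, F_uv = 10, G_uu = 200/9
Using the Brioschi determinant formula for K from the metric derivatives:
M1 = [[-E_vv/2 + F_uv - G_uu/2, E_u/2, F_u - E_v/2], [F_v - G_u/2, E, F], [G_v/2, F, G]] = [[-100/9, 0, 0], [7/18, 10/9, 1/18], [7/36, 1/18, 37/36]]; det M1 = -1025/81
M2 = [[0, E_v/2, G_u/2], [E_v/2, E, F], [G_u/2, F, G]] = [[0, -10/9, -5/9], [-10/9, 10/9, 1/18], [-5/9, 1/18, 37/36]]; det M2 = -125/81
det M1 - det M2 = -100/9; K = -100/9 / (41/36)^2 = -14400/1681

Answer: K = -14400/1681


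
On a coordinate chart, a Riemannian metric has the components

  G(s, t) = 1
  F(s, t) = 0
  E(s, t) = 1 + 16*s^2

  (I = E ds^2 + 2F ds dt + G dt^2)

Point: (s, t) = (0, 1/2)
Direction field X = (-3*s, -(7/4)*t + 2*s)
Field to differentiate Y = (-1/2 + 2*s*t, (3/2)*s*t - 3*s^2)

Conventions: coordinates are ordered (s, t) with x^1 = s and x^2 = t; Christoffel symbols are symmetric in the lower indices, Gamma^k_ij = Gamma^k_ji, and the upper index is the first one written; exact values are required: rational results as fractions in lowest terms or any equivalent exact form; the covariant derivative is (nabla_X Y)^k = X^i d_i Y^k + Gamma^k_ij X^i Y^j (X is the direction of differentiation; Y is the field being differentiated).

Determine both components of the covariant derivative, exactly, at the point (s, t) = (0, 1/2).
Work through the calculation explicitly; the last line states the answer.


E = 1, F = 0, G = 1 at the point
E_s = 0, E_t = 0, F_s = 0, F_t = 0, G_s = 0, G_t = 0
EG - F^2 = 1;  g^inv = (1) * [[1, 0], [0, 1]]
first-kind symbols [ij,l] = (1/2)(d_i g_jl + d_j g_il - d_l g_ij): [ss,s] = E_s/2 = 0, [ss,t] = F_s - E_t/2 = 0, [st,s] = E_t/2 = 0, [st,t] = G_s/2 = 0, [tt,s] = F_t - G_s/2 = 0, [tt,t] = G_t/2 = 0
Gamma^s_ij = (G*[ij,s] - F*[ij,t])/(EG - F^2), Gamma^t_ij = (E*[ij,t] - F*[ij,s])/(EG - F^2)
Gamma_sss = 0, Gamma_sst = 0, Gamma_stt = 0, Gamma_tss = 0, Gamma_tst = 0, Gamma_ttt = 0
X = (0, -7/8), Y = (-1/2, 0) at the point

Answer: (nabla_X Y)^s = 0, (nabla_X Y)^t = 0


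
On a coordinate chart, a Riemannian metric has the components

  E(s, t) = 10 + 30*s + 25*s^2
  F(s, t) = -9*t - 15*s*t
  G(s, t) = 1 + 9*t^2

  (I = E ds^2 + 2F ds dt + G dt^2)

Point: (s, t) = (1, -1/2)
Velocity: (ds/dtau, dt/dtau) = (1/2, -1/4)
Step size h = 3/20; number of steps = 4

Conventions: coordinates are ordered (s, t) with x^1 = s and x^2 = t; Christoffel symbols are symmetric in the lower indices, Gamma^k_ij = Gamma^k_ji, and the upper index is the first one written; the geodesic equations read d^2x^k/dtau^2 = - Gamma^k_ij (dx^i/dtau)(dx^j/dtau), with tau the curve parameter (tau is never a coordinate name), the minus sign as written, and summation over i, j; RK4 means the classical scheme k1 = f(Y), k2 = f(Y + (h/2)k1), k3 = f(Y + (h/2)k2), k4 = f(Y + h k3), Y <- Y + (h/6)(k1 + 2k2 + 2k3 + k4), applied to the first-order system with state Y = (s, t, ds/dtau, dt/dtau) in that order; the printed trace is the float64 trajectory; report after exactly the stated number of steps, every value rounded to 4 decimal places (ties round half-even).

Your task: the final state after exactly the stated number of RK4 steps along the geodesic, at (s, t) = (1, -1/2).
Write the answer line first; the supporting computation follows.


Answer: s = 1.2808, t = -0.6537, ds/dtau = 0.4408, dt/dtau = -0.2617

f(Y) = (ds/dtau, dt/dtau, -Gamma^s_ij Y'^i Y'^j, -Gamma^t_ij Y'^i Y'^j) with the Gammas evaluated at the stage position; h = 0.150000; intermediate values shown to 6 dp
step 0: s = 1.0000, t = -0.5000, ds/dtau = 0.5000, dt/dtau = -0.2500
step 1:
  k1: at (s, t) = (1.000000, -0.500000), (ds/dtau, dt/dtau) = (0.500000, -0.250000); Gamma_sss = 0.594796, Gamma_sst = 0.000000, Gamma_stt = -0.356877, Gamma_tss = 0.111524, Gamma_tst = 0.000000, Gamma_ttt = -0.066914; k1 = (0.500000, -0.250000, -0.126394, -0.023699)
  k2: at (s, t) = (1.037500, -0.518750), (ds/dtau, dt/dtau) = (0.490520, -0.251777); Gamma_sss = 0.581028, Gamma_sst = 0.000000, Gamma_stt = -0.348617, Gamma_tss = 0.110440, Gamma_tst = 0.000000, Gamma_ttt = -0.066264; k2 = (0.490520, -0.251777, -0.117702, -0.022372)
  k3: at (s, t) = (1.036789, -0.518883), (ds/dtau, dt/dtau) = (0.491172, -0.251678); Gamma_sss = 0.581245, Gamma_sst = 0.000000, Gamma_stt = -0.348747, Gamma_tss = 0.110557, Gamma_tst = 0.000000, Gamma_ttt = -0.066334; k3 = (0.491172, -0.251678, -0.118135, -0.022470)
  k4: at (s, t) = (1.073676, -0.537752), (ds/dtau, dt/dtau) = (0.482280, -0.253371); Gamma_sss = 0.568254, Gamma_sst = 0.000000, Gamma_stt = -0.340952, Gamma_tss = 0.109548, Gamma_tst = 0.000000, Gamma_ttt = -0.065729; k4 = (0.482280, -0.253371, -0.110284, -0.021261)
  Y <- Y + (h/6)(k1 + 2k2 + 2k3 + k4): s = 1.0736, t = -0.5378, ds/dtau = 0.4823, dt/dtau = -0.2534
step 2:
  k1: at (s, t) = (1.073642, -0.537757), (ds/dtau, dt/dtau) = (0.482291, -0.253366); Gamma_sss = 0.568264, Gamma_sst = 0.000000, Gamma_stt = -0.340959, Gamma_tss = 0.109553, Gamma_tst = 0.000000, Gamma_ttt = -0.065732; k1 = (0.482291, -0.253366, -0.110293, -0.021263)
  k2: at (s, t) = (1.109813, -0.556759), (ds/dtau, dt/dtau) = (0.474019, -0.254961); Gamma_sss = 0.556027, Gamma_sst = 0.000000, Gamma_stt = -0.333616, Gamma_tss = 0.108634, Gamma_tst = 0.000000, Gamma_ttt = -0.065180; k2 = (0.474019, -0.254961, -0.103249, -0.020172)
  k3: at (s, t) = (1.109193, -0.556879), (ds/dtau, dt/dtau) = (0.474547, -0.254879); Gamma_sss = 0.556200, Gamma_sst = 0.000000, Gamma_stt = -0.333720, Gamma_tss = 0.108731, Gamma_tst = 0.000000, Gamma_ttt = -0.065238; k3 = (0.474547, -0.254879, -0.103574, -0.020248)
  k4: at (s, t) = (1.144824, -0.575989), (ds/dtau, dt/dtau) = (0.466755, -0.256403); Gamma_sss = 0.544603, Gamma_sst = 0.000000, Gamma_stt = -0.326762, Gamma_tss = 0.107868, Gamma_tst = 0.000000, Gamma_ttt = -0.064721; k4 = (0.466755, -0.256403, -0.097165, -0.019245)
  Y <- Y + (h/6)(k1 + 2k2 + 2k3 + k4): s = 1.1448, t = -0.5760, ds/dtau = 0.4668, dt/dtau = -0.2564
step 3:
  k1: at (s, t) = (1.144796, -0.575993), (ds/dtau, dt/dtau) = (0.466764, -0.256400); Gamma_sss = 0.544611, Gamma_sst = 0.000000, Gamma_stt = -0.326766, Gamma_tss = 0.107872, Gamma_tst = 0.000000, Gamma_ttt = -0.064723; k1 = (0.466764, -0.256400, -0.097171, -0.019247)
  k2: at (s, t) = (1.179803, -0.595223), (ds/dtau, dt/dtau) = (0.459476, -0.257843); Gamma_sss = 0.533635, Gamma_sst = 0.000000, Gamma_stt = -0.320181, Gamma_tss = 0.107079, Gamma_tst = 0.000000, Gamma_ttt = -0.064247; k2 = (0.459476, -0.257843, -0.091373, -0.018335)
  k3: at (s, t) = (1.179257, -0.595332), (ds/dtau, dt/dtau) = (0.459911, -0.257775); Gamma_sss = 0.533775, Gamma_sst = 0.000000, Gamma_stt = -0.320265, Gamma_tss = 0.107159, Gamma_tst = 0.000000, Gamma_ttt = -0.064296; k3 = (0.459911, -0.257775, -0.091622, -0.018394)
  k4: at (s, t) = (1.213783, -0.614659), (ds/dtau, dt/dtau) = (0.453020, -0.259159); Gamma_sss = 0.523335, Gamma_sst = 0.000000, Gamma_stt = -0.314001, Gamma_tss = 0.106409, Gamma_tst = 0.000000, Gamma_ttt = -0.063846; k4 = (0.453020, -0.259159, -0.086313, -0.017550)
  Y <- Y + (h/6)(k1 + 2k2 + 2k3 + k4): s = 1.2138, t = -0.6147, ds/dtau = 0.4530, dt/dtau = -0.2592
step 4:
  k1: at (s, t) = (1.213760, -0.614663), (ds/dtau, dt/dtau) = (0.453027, -0.259156); Gamma_sss = 0.523340, Gamma_sst = 0.000000, Gamma_stt = -0.314004, Gamma_tss = 0.106413, Gamma_tst = 0.000000, Gamma_ttt = -0.063848; k1 = (0.453027, -0.259156, -0.086318, -0.017551)
  k2: at (s, t) = (1.247737, -0.634100), (ds/dtau, dt/dtau) = (0.446553, -0.260473); Gamma_sss = 0.513420, Gamma_sst = 0.000000, Gamma_stt = -0.308052, Gamma_tss = 0.105716, Gamma_tst = 0.000000, Gamma_ttt = -0.063430; k2 = (0.446553, -0.260473, -0.081481, -0.016777)
  k3: at (s, t) = (1.247251, -0.634199), (ds/dtau, dt/dtau) = (0.446916, -0.260414); Gamma_sss = 0.513534, Gamma_sst = 0.000000, Gamma_stt = -0.308121, Gamma_tss = 0.105784, Gamma_tst = 0.000000, Gamma_ttt = -0.063470; k3 = (0.446916, -0.260414, -0.081675, -0.016824)
  k4: at (s, t) = (1.280797, -0.653725), (ds/dtau, dt/dtau) = (0.440775, -0.261680); Gamma_sss = 0.504067, Gamma_sst = 0.000000, Gamma_stt = -0.302440, Gamma_tss = 0.105122, Gamma_tst = 0.000000, Gamma_ttt = -0.063073; k4 = (0.440775, -0.261680, -0.077222, -0.016104)
  Y <- Y + (h/6)(k1 + 2k2 + 2k3 + k4): s = 1.2808, t = -0.6537, ds/dtau = 0.4408, dt/dtau = -0.2617


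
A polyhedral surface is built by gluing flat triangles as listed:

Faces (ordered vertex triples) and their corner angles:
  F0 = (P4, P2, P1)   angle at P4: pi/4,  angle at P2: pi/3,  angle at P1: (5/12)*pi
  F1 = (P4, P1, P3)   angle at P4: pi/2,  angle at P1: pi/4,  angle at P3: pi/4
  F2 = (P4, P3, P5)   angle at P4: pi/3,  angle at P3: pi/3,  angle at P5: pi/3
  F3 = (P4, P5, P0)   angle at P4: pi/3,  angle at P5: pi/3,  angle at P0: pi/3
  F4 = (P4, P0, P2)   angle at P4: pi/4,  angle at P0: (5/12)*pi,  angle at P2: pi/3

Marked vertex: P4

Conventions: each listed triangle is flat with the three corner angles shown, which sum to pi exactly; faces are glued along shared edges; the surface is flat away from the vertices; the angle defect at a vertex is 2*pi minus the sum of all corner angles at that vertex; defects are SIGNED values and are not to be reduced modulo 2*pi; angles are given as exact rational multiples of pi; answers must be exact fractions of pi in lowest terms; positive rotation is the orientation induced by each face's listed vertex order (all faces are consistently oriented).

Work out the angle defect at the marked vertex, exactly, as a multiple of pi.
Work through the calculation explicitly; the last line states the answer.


Sum of corner angles at P4: (5/3)*pi
defect = 2*pi - (5/3)*pi

Answer: defect(P4) = pi/3


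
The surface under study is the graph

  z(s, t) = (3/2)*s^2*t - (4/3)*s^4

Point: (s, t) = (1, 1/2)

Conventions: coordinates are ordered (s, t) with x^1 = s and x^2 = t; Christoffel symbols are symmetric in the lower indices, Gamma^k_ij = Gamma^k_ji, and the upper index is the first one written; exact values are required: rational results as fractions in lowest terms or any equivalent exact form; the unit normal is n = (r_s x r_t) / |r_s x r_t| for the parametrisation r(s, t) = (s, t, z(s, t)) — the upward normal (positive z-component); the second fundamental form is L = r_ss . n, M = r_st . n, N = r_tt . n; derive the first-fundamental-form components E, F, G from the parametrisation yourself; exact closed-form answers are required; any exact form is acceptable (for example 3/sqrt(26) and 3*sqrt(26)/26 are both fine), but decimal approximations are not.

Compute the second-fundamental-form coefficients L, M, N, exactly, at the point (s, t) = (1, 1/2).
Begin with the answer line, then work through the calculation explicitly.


Answer: L = -87*sqrt(646)/646, M = 9*sqrt(646)/323, N = 0

z_s = -23/6, z_t = 3/2, z_ss = -29/2, z_st = 3, z_tt = 0
E = 565/36, F = -23/4, G = 13/4; answer radicand W^2 = 323/18
unnormalised second-form numerators: l = -29/2, m = 3, n = 0; L = l/sqrt(323/18), and similarly M = m/sqrt(W^2), N = n/sqrt(W^2)


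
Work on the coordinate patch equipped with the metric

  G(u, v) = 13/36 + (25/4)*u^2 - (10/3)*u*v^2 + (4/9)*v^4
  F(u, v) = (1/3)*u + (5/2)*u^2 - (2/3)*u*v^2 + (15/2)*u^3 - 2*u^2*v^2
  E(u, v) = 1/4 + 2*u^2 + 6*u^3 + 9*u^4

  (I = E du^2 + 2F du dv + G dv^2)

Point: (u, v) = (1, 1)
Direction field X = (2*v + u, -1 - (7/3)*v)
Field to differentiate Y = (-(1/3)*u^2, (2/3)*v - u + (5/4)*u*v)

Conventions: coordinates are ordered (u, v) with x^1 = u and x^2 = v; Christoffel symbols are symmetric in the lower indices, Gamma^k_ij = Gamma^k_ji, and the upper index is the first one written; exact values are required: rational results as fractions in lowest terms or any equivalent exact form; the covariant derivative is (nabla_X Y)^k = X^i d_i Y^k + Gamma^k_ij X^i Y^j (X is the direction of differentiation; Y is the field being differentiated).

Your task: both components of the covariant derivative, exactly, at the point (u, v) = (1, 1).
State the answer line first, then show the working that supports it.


Answer: (nabla_X Y)^u = -2441/621, (nabla_X Y)^v = -9/8

E = 69/4, F = 23/3, G = 67/18 at the point
E_u = 58, E_v = 0, F_u = 139/6, F_v = -16/3, G_u = 55/6, G_v = -44/9
EG - F^2 = 391/72;  g^inv = (72/391) * [[67/18, -23/3], [-23/3, 69/4]]
first-kind symbols [ij,l] = (1/2)(d_i g_jl + d_j g_il - d_l g_ij): [uu,u] = E_u/2 = 29, [uu,v] = F_u - E_v/2 = 139/6, [uv,u] = E_v/2 = 0, [uv,v] = G_u/2 = 55/12, [vv,u] = F_v - G_u/2 = -119/12, [vv,v] = G_v/2 = -22/9
Gamma^u_ij = (G*[ij,u] - F*[ij,v])/(EG - F^2), Gamma^v_ij = (E*[ij,v] - F*[ij,u])/(EG - F^2)
Gamma_uuu = -5016/391, Gamma_uuv = -110/17, Gamma_uvv = -3925/1173, Gamma_vuu = 555/17, Gamma_vuv = 495/34, Gamma_vvv = 106/17
X = (3, -10/3), Y = (-1/3, 11/12) at the point
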